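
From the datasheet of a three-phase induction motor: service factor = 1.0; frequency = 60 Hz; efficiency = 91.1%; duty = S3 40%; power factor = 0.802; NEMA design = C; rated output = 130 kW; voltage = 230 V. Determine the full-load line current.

447 A

P_out = 130 kW = 130000 W
P_in = P_out / η = 130000 / 0.911 = 142700 W
I_L = P_in / (√3·V_L·cosφ) = 142700 / (1.732 × 230 × 0.802) = 447 A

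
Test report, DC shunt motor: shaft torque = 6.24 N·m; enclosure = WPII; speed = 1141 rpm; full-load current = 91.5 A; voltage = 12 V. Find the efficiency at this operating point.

ω = 2π × 1141/60 = 119.5 rad/s; P_out = τω = 6.24 × 119.5 = 746 W
P_in = V·I = 12 × 91.5 = 1098 W
η = P_out / P_in = 746 / 1098 = 0.679 = 67.9%

67.9 %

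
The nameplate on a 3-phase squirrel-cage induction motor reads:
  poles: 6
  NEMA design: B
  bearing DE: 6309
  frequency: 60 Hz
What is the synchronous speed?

n_s = 120f/p = 120×60/6 = 1200 rpm

1200 rpm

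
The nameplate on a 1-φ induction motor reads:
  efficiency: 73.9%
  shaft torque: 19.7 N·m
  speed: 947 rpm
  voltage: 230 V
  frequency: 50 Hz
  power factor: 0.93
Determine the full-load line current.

ω = 2π×947/60 = 99.17 rad/s; P_out = τω = 19.7 × 99.17 = 1954 W
P_in = P_out / η = 1954 / 0.739 = 2644 W
I = P_in / (V·cosφ) = 2644 / (230 × 0.93) = 12.4 A

12.4 A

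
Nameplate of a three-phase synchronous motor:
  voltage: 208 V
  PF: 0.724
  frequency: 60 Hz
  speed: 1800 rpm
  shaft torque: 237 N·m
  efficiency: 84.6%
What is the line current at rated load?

ω = 2π×1800/60 = 188.5 rad/s; P_out = τω = 237 × 188.5 = 44675 W
P_in = P_out / η = 44675 / 0.846 = 52807 W
I_L = P_in / (√3·V_L·cosφ) = 52807 / (1.732 × 208 × 0.724) = 202 A

202 A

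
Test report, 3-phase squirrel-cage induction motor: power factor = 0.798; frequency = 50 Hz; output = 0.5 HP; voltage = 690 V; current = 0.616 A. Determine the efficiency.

P_out = 0.5 × 746 = 373 W
P_in = √3·V_L·I_L·cosφ = 1.732 × 690 × 0.616 × 0.798 = 587 W
η = P_out / P_in = 373 / 587 = 0.635 = 63.5%

63.5 %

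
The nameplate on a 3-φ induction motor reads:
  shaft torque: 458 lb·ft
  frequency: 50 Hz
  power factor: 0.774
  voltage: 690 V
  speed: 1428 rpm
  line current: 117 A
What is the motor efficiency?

85.8 %

τ = 458 lb·ft × 1.356 = 621 N·m
ω = 2π × 1428/60 = 149.5 rad/s; P_out = τω = 621 × 149.5 = 92840 W
P_in = √3·V_L·I_L·cosφ = 1.732 × 690 × 117 × 0.774 = 108224 W
η = P_out / P_in = 92840 / 108224 = 0.858 = 85.8%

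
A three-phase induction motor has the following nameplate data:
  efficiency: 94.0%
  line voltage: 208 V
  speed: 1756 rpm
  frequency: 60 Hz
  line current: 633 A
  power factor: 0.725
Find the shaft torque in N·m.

P_in = √3·V·I·cosφ = 1.732 × 208 × 633 × 0.725 = 165330 W
P_out = η·P_in = 0.94 × 165330 = 155410 W
n = 1756 rpm
ω = 2π×1756/60 = 183.9 rad/s
τ = P_out/ω = 155410/183.9 = 845 N·m

845 N·m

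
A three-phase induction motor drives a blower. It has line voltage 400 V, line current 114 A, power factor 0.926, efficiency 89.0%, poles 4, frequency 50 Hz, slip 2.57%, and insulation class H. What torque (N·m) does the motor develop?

425 N·m

P_in = √3·V·I·cosφ = 1.732 × 400 × 114 × 0.926 = 73135 W
P_out = η·P_in = 0.89 × 73135 = 65090 W
n_s = 120×50/4 = 1500 rpm; n = 1500×(1−0.0257) = 1461 rpm
ω = 2π×1461/60 = 153 rad/s
τ = P_out/ω = 65090/153 = 425 N·m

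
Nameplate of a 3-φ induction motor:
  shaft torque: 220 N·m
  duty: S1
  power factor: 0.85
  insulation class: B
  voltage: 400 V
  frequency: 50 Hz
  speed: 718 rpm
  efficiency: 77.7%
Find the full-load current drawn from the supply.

ω = 2π×718/60 = 75.19 rad/s; P_out = τω = 220 × 75.19 = 16542 W
P_in = P_out / η = 16542 / 0.777 = 21290 W
I_L = P_in / (√3·V_L·cosφ) = 21290 / (1.732 × 400 × 0.85) = 36.2 A

36.2 A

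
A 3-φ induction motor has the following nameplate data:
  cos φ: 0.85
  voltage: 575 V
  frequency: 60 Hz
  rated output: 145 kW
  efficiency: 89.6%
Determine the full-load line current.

P_out = 145 kW = 145000 W
P_in = P_out / η = 145000 / 0.896 = 161830 W
I_L = P_in / (√3·V_L·cosφ) = 161830 / (1.732 × 575 × 0.85) = 191 A

191 A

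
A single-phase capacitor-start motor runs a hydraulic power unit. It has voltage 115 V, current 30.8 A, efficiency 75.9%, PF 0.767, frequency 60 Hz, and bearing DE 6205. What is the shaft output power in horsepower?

P_in = V·I·cosφ = 115 × 30.8 × 0.767 = 2717 W
P_out = η·P_in = 0.759 × 2717 = 2062 W
= 2062/746 = 2.76 HP

2.76 HP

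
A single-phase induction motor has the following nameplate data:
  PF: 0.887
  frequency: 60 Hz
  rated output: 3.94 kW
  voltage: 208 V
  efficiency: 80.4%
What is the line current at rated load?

P_out = 3.94 kW = 3940 W
P_in = P_out / η = 3940 / 0.804 = 4900 W
I = P_in / (V·cosφ) = 4900 / (208 × 0.887) = 26.6 A

26.6 A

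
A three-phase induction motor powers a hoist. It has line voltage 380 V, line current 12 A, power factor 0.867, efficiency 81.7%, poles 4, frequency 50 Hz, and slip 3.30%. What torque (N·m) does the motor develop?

P_in = √3·V·I·cosφ = 1.732 × 380 × 12 × 0.867 = 6847 W
P_out = η·P_in = 0.817 × 6847 = 5594 W
n_s = 120×50/4 = 1500 rpm; n = 1500×(1−0.033) = 1451 rpm
ω = 2π×1451/60 = 151.9 rad/s
τ = P_out/ω = 5594/151.9 = 36.8 N·m

36.8 N·m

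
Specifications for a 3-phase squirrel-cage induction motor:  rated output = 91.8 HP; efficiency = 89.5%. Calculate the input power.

76.5 kW

P_out = 91.8 × 746 = 68483 W
P_in = P_out/η = 68483/0.895 = 76517 W = 76.5 kW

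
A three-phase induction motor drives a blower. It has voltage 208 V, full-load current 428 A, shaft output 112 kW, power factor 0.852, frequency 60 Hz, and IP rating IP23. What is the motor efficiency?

85.3 %

P_out = 112 kW = 112000 W
P_in = √3·V_L·I_L·cosφ = 1.732 × 208 × 428 × 0.852 = 131370 W
η = P_out / P_in = 112000 / 131370 = 0.853 = 85.3%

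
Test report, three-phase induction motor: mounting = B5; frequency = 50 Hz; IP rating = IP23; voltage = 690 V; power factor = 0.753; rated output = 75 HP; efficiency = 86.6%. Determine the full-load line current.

71.8 A

P_out = 75 × 746 = 55950 W
P_in = P_out / η = 55950 / 0.866 = 64607 W
I_L = P_in / (√3·V_L·cosφ) = 64607 / (1.732 × 690 × 0.753) = 71.8 A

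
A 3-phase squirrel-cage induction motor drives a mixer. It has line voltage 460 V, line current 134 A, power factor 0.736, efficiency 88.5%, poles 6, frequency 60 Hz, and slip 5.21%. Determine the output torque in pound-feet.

431 lb·ft

P_in = √3·V·I·cosφ = 1.732 × 460 × 134 × 0.736 = 78576 W
P_out = η·P_in = 0.885 × 78576 = 69540 W
n_s = 120×60/6 = 1200 rpm; n = 1200×(1−0.0521) = 1137 rpm
ω = 2π×1137/60 = 119.1 rad/s
τ = P_out/ω = 69540/119.1 = 583.9 N·m
In lb·ft: 583.9/1.356 = 431 lb·ft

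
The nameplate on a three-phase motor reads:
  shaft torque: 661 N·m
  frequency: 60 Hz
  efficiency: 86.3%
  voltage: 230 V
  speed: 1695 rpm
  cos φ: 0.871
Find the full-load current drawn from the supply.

ω = 2π×1695/60 = 177.5 rad/s; P_out = τω = 661 × 177.5 = 117328 W
P_in = P_out / η = 117328 / 0.863 = 135954 W
I_L = P_in / (√3·V_L·cosφ) = 135954 / (1.732 × 230 × 0.871) = 392 A

392 A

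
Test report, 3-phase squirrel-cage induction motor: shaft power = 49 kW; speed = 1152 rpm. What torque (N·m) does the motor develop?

ω = 2π × 1152/60 = 120.6 rad/s
τ = P/ω = 49000/120.6 = 406 N·m

406 N·m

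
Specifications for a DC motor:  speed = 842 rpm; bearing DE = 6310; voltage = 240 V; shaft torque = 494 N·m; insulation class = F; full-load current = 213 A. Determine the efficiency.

ω = 2π × 842/60 = 88.17 rad/s; P_out = τω = 494 × 88.17 = 43556 W
P_in = V·I = 240 × 213 = 51120 W
η = P_out / P_in = 43556 / 51120 = 0.852 = 85.2%

85.2 %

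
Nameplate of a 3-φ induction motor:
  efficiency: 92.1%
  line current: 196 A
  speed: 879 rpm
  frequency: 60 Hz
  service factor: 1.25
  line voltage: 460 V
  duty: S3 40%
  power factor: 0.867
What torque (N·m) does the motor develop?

P_in = √3·V·I·cosφ = 1.732 × 460 × 196 × 0.867 = 135388 W
P_out = η·P_in = 0.921 × 135388 = 124692 W
n = 879 rpm
ω = 2π×879/60 = 92.05 rad/s
τ = P_out/ω = 124692/92.05 = 1350 N·m

1350 N·m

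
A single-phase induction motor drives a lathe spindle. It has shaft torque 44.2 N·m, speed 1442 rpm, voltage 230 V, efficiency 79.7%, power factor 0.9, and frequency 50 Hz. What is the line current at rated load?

40.5 A

ω = 2π×1442/60 = 151 rad/s; P_out = τω = 44.2 × 151 = 6674 W
P_in = P_out / η = 6674 / 0.797 = 8374 W
I = P_in / (V·cosφ) = 8374 / (230 × 0.9) = 40.5 A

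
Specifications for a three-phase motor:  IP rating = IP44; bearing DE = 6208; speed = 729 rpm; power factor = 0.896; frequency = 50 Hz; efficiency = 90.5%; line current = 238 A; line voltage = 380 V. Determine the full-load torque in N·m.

P_in = √3·V·I·cosφ = 1.732 × 380 × 238 × 0.896 = 140351 W
P_out = η·P_in = 0.905 × 140351 = 127018 W
n = 729 rpm
ω = 2π×729/60 = 76.34 rad/s
τ = P_out/ω = 127018/76.34 = 1660 N·m

1660 N·m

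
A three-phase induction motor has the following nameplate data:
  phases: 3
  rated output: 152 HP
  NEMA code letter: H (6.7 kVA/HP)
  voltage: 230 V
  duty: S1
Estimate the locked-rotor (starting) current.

S_LR = 6.7 × 152 = 1018.4 kVA
I_LR = S_LR/(√3·V_L) = 1018400/(1.732×230) = 2560 A

2560 A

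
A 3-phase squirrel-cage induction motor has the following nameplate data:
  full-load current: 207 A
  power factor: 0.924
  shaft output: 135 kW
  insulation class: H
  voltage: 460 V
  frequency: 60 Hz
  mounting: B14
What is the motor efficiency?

P_out = 135 kW = 135000 W
P_in = √3·V_L·I_L·cosφ = 1.732 × 460 × 207 × 0.924 = 152387 W
η = P_out / P_in = 135000 / 152387 = 0.886 = 88.6%

88.6 %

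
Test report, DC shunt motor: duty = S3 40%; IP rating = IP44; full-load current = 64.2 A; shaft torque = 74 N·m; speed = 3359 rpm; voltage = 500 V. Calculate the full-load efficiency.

81.1 %

ω = 2π × 3359/60 = 351.8 rad/s; P_out = τω = 74 × 351.8 = 26033 W
P_in = V·I = 500 × 64.2 = 32100 W
η = P_out / P_in = 26033 / 32100 = 0.811 = 81.1%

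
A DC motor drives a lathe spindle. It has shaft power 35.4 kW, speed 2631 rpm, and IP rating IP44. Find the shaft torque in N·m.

ω = 2π × 2631/60 = 275.5 rad/s
τ = P/ω = 35400/275.5 = 128 N·m

128 N·m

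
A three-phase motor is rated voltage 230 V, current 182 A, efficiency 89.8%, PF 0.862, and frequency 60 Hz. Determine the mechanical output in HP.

P_in = √3·V·I·cosφ = 1.732 × 230 × 182 × 0.862 = 62496 W
P_out = η·P_in = 0.898 × 62496 = 56121 W
= 56121/746 = 75.2 HP

75.2 HP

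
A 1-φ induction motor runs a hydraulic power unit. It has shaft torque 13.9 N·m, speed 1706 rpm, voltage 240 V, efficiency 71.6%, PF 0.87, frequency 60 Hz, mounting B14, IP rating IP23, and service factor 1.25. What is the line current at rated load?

ω = 2π×1706/60 = 178.7 rad/s; P_out = τω = 13.9 × 178.7 = 2484 W
P_in = P_out / η = 2484 / 0.716 = 3469 W
I = P_in / (V·cosφ) = 3469 / (240 × 0.87) = 16.6 A

16.6 A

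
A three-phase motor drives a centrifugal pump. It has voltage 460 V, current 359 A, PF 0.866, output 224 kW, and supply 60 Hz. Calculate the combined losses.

23.7 kW

P_in = √3·V·I·cosφ = 1.732×460×359×0.866 = 247695 W
P_out = 224000 W
Losses = P_in − P_out = 247695 − 224000 = 23695 W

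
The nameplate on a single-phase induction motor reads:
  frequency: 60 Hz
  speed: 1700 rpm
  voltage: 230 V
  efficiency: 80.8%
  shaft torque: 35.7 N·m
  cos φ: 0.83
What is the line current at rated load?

41.2 A

ω = 2π×1700/60 = 178 rad/s; P_out = τω = 35.7 × 178 = 6355 W
P_in = P_out / η = 6355 / 0.808 = 7865 W
I = P_in / (V·cosφ) = 7865 / (230 × 0.83) = 41.2 A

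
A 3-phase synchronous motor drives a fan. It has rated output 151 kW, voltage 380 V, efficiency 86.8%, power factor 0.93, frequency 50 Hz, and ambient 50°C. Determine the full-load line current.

284 A

P_out = 151 kW = 151000 W
P_in = P_out / η = 151000 / 0.868 = 173963 W
I_L = P_in / (√3·V_L·cosφ) = 173963 / (1.732 × 380 × 0.93) = 284 A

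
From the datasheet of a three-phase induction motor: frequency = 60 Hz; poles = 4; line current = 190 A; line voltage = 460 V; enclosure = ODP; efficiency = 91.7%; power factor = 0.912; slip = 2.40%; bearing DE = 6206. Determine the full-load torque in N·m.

P_in = √3·V·I·cosφ = 1.732 × 460 × 190 × 0.912 = 138056 W
P_out = η·P_in = 0.917 × 138056 = 126597 W
n_s = 120×60/4 = 1800 rpm; n = 1800×(1−0.024) = 1757 rpm
ω = 2π×1757/60 = 184 rad/s
τ = P_out/ω = 126597/184 = 688 N·m

688 N·m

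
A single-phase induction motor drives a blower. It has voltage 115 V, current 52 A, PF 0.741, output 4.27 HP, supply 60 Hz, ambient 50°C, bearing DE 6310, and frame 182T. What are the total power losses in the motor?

P_in = V·I·cosφ = 115×52×0.741 = 4431 W
P_out = 4.27×746 = 3185 W
Losses = P_in − P_out = 4431 − 3185 = 1246 W

1250 W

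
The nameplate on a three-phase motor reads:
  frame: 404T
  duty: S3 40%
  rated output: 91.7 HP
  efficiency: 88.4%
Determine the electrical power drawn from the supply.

P_out = 91.7 × 746 = 68408 W
P_in = P_out/η = 68408/0.884 = 77385 W = 77.4 kW

77.4 kW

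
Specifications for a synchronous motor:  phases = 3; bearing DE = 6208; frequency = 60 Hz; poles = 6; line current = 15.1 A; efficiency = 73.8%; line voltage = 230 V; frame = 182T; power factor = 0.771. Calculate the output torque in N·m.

27.2 N·m

P_in = √3·V·I·cosφ = 1.732 × 230 × 15.1 × 0.771 = 4638 W
P_out = η·P_in = 0.738 × 4638 = 3423 W
n = n_s = 120×60/6 = 1200 rpm (synchronous)
ω = 2π×1200/60 = 125.7 rad/s
τ = P_out/ω = 3423/125.7 = 27.2 N·m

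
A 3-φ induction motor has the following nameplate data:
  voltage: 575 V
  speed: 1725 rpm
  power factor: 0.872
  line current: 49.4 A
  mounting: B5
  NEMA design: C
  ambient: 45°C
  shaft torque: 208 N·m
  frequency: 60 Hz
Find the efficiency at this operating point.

ω = 2π × 1725/60 = 180.6 rad/s; P_out = τω = 208 × 180.6 = 37565 W
P_in = √3·V_L·I_L·cosφ = 1.732 × 575 × 49.4 × 0.872 = 42900 W
η = P_out / P_in = 37565 / 42900 = 0.876 = 87.6%

87.6 %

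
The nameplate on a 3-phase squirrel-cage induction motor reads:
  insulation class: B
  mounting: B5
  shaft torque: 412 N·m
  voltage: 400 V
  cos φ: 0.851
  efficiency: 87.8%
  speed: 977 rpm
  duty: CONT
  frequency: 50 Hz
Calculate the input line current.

ω = 2π×977/60 = 102.3 rad/s; P_out = τω = 412 × 102.3 = 42148 W
P_in = P_out / η = 42148 / 0.878 = 48005 W
I_L = P_in / (√3·V_L·cosφ) = 48005 / (1.732 × 400 × 0.851) = 81.4 A

81.4 A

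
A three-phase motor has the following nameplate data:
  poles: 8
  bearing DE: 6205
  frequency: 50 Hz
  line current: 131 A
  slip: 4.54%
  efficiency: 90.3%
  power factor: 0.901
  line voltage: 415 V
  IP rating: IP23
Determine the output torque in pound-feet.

754 lb·ft

P_in = √3·V·I·cosφ = 1.732 × 415 × 131 × 0.901 = 84838 W
P_out = η·P_in = 0.903 × 84838 = 76609 W
n_s = 120×50/8 = 750 rpm; n = 750×(1−0.0454) = 716 rpm
ω = 2π×716/60 = 74.98 rad/s
τ = P_out/ω = 76609/74.98 = 1022 N·m
In lb·ft: 1022/1.356 = 754 lb·ft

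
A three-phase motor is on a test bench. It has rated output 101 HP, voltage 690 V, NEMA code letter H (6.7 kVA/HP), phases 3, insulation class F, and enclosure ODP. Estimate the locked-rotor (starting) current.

566 A

S_LR = 6.7 × 101 = 676.7 kVA
I_LR = S_LR/(√3·V_L) = 676700/(1.732×690) = 566 A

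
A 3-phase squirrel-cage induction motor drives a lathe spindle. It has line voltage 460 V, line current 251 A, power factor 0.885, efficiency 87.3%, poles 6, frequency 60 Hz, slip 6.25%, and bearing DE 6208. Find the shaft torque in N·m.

P_in = √3·V·I·cosφ = 1.732 × 460 × 251 × 0.885 = 176979 W
P_out = η·P_in = 0.873 × 176979 = 154503 W
n_s = 120×60/6 = 1200 rpm; n = 1200×(1−0.0625) = 1125 rpm
ω = 2π×1125/60 = 117.8 rad/s
τ = P_out/ω = 154503/117.8 = 1310 N·m

1310 N·m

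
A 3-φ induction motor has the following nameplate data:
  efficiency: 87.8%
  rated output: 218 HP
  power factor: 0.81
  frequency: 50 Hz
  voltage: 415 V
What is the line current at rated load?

P_out = 218 × 746 = 162628 W
P_in = P_out / η = 162628 / 0.878 = 185226 W
I_L = P_in / (√3·V_L·cosφ) = 185226 / (1.732 × 415 × 0.81) = 318 A

318 A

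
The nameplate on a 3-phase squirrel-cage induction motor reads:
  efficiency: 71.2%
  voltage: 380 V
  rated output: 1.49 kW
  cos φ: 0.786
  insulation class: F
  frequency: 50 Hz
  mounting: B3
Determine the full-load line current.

4.05 A

P_out = 1.49 kW = 1490 W
P_in = P_out / η = 1490 / 0.712 = 2093 W
I_L = P_in / (√3·V_L·cosφ) = 2093 / (1.732 × 380 × 0.786) = 4.05 A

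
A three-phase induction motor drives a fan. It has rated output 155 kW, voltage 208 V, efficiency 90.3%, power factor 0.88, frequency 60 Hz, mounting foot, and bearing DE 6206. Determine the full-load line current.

P_out = 155 kW = 155000 W
P_in = P_out / η = 155000 / 0.903 = 171650 W
I_L = P_in / (√3·V_L·cosφ) = 171650 / (1.732 × 208 × 0.88) = 541 A

541 A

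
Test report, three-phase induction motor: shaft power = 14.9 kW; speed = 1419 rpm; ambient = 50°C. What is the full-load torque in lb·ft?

ω = 2π × 1419/60 = 148.6 rad/s
τ = P/ω = 14900/148.6 = 100.3 N·m
In lb·ft: 100.3/1.356 = 74 lb·ft

74 lb·ft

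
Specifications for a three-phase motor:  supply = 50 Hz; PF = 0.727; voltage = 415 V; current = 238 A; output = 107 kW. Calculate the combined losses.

17.4 kW

P_in = √3·V·I·cosφ = 1.732×415×238×0.727 = 124368 W
P_out = 107000 W
Losses = P_in − P_out = 124368 − 107000 = 17368 W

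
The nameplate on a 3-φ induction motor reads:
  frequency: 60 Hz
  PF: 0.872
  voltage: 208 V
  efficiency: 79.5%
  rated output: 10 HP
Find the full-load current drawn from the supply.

P_out = 10 × 746 = 7460 W
P_in = P_out / η = 7460 / 0.795 = 9384 W
I_L = P_in / (√3·V_L·cosφ) = 9384 / (1.732 × 208 × 0.872) = 29.9 A

29.9 A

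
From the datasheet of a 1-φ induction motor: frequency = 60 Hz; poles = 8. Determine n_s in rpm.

n_s = 120f/p = 120×60/8 = 900 rpm

900 rpm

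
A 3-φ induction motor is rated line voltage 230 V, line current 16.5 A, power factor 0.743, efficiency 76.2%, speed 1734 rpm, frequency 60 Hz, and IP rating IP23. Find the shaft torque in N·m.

20.5 N·m

P_in = √3·V·I·cosφ = 1.732 × 230 × 16.5 × 0.743 = 4884 W
P_out = η·P_in = 0.762 × 4884 = 3722 W
n = 1734 rpm
ω = 2π×1734/60 = 181.6 rad/s
τ = P_out/ω = 3722/181.6 = 20.5 N·m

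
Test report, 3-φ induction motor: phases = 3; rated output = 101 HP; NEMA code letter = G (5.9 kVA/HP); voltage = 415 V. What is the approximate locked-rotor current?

S_LR = 5.9 × 101 = 595.9 kVA
I_LR = S_LR/(√3·V_L) = 595900/(1.732×415) = 829 A

829 A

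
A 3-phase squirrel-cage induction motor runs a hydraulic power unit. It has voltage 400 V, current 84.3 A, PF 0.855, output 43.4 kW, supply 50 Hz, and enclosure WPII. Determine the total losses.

6540 W

P_in = √3·V·I·cosφ = 1.732×400×84.3×0.855 = 49935 W
P_out = 43400 W
Losses = P_in − P_out = 49935 − 43400 = 6535 W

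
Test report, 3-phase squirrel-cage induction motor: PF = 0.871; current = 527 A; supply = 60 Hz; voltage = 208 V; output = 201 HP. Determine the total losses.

P_in = √3·V·I·cosφ = 1.732×208×527×0.871 = 165364 W
P_out = 201×746 = 149946 W
Losses = P_in − P_out = 165364 − 149946 = 15418 W

15.4 kW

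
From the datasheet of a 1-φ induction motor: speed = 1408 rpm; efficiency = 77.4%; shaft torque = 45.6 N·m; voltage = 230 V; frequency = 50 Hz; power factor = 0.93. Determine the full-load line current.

40.6 A

ω = 2π×1408/60 = 147.4 rad/s; P_out = τω = 45.6 × 147.4 = 6721 W
P_in = P_out / η = 6721 / 0.774 = 8683 W
I = P_in / (V·cosφ) = 8683 / (230 × 0.93) = 40.6 A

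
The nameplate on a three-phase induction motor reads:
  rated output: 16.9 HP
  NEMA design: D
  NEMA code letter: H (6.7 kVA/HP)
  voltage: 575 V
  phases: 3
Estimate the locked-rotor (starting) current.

114 A

S_LR = 6.7 × 16.9 = 113.23 kVA
I_LR = S_LR/(√3·V_L) = 113230/(1.732×575) = 114 A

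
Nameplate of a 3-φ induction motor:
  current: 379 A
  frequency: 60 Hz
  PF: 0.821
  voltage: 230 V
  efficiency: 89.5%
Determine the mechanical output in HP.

149 HP

P_in = √3·V·I·cosφ = 1.732 × 230 × 379 × 0.821 = 123953 W
P_out = η·P_in = 0.895 × 123953 = 110938 W
= 110938/746 = 149 HP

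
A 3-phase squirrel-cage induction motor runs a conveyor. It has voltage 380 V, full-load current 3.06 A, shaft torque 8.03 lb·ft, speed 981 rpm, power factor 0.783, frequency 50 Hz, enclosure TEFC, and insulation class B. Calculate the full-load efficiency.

τ = 8.03 lb·ft × 1.356 = 10.89 N·m
ω = 2π × 981/60 = 102.7 rad/s; P_out = τω = 10.89 × 102.7 = 1118 W
P_in = √3·V_L·I_L·cosφ = 1.732 × 380 × 3.06 × 0.783 = 1577 W
η = P_out / P_in = 1118 / 1577 = 0.709 = 70.9%

70.9 %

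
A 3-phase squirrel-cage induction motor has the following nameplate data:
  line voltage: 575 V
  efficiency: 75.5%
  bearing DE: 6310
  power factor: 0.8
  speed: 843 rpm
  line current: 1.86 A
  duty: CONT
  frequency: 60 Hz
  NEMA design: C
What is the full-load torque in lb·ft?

9.35 lb·ft

P_in = √3·V·I·cosφ = 1.732 × 575 × 1.86 × 0.8 = 1482 W
P_out = η·P_in = 0.755 × 1482 = 1119 W
n = 843 rpm
ω = 2π×843/60 = 88.28 rad/s
τ = P_out/ω = 1119/88.28 = 12.68 N·m
In lb·ft: 12.68/1.356 = 9.35 lb·ft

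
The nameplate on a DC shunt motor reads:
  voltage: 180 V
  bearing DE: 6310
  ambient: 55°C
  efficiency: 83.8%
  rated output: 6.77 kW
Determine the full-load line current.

P_out = 6.77 kW = 6770 W
P_in = P_out / η = 6770 / 0.838 = 8079 W
I = P_in / V = 8079 / 180 = 44.9 A

44.9 A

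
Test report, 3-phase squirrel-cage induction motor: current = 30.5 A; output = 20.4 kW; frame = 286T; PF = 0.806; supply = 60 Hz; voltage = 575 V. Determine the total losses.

4080 W

P_in = √3·V·I·cosφ = 1.732×575×30.5×0.806 = 24482 W
P_out = 20400 W
Losses = P_in − P_out = 24482 − 20400 = 4082 W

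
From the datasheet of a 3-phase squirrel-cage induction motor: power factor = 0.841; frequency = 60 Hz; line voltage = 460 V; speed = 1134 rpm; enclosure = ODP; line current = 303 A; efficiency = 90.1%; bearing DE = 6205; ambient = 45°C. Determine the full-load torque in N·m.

P_in = √3·V·I·cosφ = 1.732 × 460 × 303 × 0.841 = 203023 W
P_out = η·P_in = 0.901 × 203023 = 182924 W
n = 1134 rpm
ω = 2π×1134/60 = 118.8 rad/s
τ = P_out/ω = 182924/118.8 = 1540 N·m

1540 N·m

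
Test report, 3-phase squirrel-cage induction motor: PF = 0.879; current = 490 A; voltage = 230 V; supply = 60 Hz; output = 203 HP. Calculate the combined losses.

20100 W

P_in = √3·V·I·cosφ = 1.732×230×490×0.879 = 171578 W
P_out = 203×746 = 151438 W
Losses = P_in − P_out = 171578 − 151438 = 20140 W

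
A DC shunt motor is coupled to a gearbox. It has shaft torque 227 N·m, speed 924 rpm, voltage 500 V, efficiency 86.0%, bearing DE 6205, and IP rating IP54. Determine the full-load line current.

51.1 A

ω = 2π×924/60 = 96.76 rad/s; P_out = τω = 227 × 96.76 = 21965 W
P_in = P_out / η = 21965 / 0.860 = 25541 W
I = P_in / V = 25541 / 500 = 51.1 A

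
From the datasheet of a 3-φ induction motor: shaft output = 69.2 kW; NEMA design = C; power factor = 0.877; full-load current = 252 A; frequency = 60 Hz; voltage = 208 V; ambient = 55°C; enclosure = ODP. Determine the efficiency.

P_out = 69.2 kW = 69200 W
P_in = √3·V_L·I_L·cosφ = 1.732 × 208 × 252 × 0.877 = 79618 W
η = P_out / P_in = 69200 / 79618 = 0.869 = 86.9%

86.9 %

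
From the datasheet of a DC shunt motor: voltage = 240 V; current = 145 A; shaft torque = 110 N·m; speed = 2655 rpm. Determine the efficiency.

87.9 %

ω = 2π × 2655/60 = 278 rad/s; P_out = τω = 110 × 278 = 30580 W
P_in = V·I = 240 × 145 = 34800 W
η = P_out / P_in = 30580 / 34800 = 0.879 = 87.9%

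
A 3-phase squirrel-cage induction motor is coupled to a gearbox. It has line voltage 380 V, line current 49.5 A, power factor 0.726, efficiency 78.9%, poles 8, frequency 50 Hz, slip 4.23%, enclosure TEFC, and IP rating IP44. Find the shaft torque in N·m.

248 N·m

P_in = √3·V·I·cosφ = 1.732 × 380 × 49.5 × 0.726 = 23652 W
P_out = η·P_in = 0.789 × 23652 = 18661 W
n_s = 120×50/8 = 750 rpm; n = 750×(1−0.0423) = 718 rpm
ω = 2π×718/60 = 75.19 rad/s
τ = P_out/ω = 18661/75.19 = 248 N·m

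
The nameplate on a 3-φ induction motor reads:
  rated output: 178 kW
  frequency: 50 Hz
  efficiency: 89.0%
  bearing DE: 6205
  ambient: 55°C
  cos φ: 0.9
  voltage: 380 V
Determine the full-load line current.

P_out = 178 kW = 178000 W
P_in = P_out / η = 178000 / 0.890 = 200000 W
I_L = P_in / (√3·V_L·cosφ) = 200000 / (1.732 × 380 × 0.9) = 338 A

338 A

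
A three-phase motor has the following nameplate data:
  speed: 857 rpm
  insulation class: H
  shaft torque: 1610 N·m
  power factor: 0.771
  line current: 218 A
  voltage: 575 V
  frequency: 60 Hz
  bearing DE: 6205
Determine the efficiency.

ω = 2π × 857/60 = 89.74 rad/s; P_out = τω = 1610 × 89.74 = 144481 W
P_in = √3·V_L·I_L·cosφ = 1.732 × 575 × 218 × 0.771 = 167389 W
η = P_out / P_in = 144481 / 167389 = 0.863 = 86.3%

86.3 %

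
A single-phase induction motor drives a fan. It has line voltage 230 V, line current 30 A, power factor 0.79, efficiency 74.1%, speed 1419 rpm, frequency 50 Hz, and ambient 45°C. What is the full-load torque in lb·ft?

20 lb·ft

P_in = V·I·cosφ = 230 × 30 × 0.79 = 5451 W
P_out = η·P_in = 0.741 × 5451 = 4039 W
n = 1419 rpm
ω = 2π×1419/60 = 148.6 rad/s
τ = P_out/ω = 4039/148.6 = 27.18 N·m
In lb·ft: 27.18/1.356 = 20 lb·ft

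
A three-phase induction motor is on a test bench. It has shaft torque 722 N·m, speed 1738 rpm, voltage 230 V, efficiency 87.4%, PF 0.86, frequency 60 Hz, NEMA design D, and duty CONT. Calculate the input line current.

ω = 2π×1738/60 = 182 rad/s; P_out = τω = 722 × 182 = 131404 W
P_in = P_out / η = 131404 / 0.874 = 150348 W
I_L = P_in / (√3·V_L·cosφ) = 150348 / (1.732 × 230 × 0.86) = 439 A

439 A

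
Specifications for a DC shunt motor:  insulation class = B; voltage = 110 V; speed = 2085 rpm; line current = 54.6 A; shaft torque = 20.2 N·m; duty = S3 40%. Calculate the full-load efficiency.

73.4 %

ω = 2π × 2085/60 = 218.3 rad/s; P_out = τω = 20.2 × 218.3 = 4410 W
P_in = V·I = 110 × 54.6 = 6006 W
η = P_out / P_in = 4410 / 6006 = 0.734 = 73.4%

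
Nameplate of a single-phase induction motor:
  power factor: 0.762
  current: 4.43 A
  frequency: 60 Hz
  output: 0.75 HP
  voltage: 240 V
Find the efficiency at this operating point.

P_out = 0.75 × 746 = 560 W
P_in = V·I·cosφ = 240 × 4.43 × 0.762 = 810 W
η = P_out / P_in = 560 / 810 = 0.691 = 69.1%

69.1 %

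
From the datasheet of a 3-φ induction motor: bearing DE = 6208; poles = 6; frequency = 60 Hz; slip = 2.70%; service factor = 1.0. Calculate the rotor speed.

n_s = 120f/p = 120×60/6 = 1200 rpm
n = n_s(1 − s) = 1200 × (1 − 0.027) = 1168 rpm

1168 rpm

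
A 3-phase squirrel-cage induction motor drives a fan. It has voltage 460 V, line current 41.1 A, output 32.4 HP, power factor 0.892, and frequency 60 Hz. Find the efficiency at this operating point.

82.7 %

P_out = 32.4 × 746 = 24170 W
P_in = √3·V_L·I_L·cosφ = 1.732 × 460 × 41.1 × 0.892 = 29209 W
η = P_out / P_in = 24170 / 29209 = 0.827 = 82.7%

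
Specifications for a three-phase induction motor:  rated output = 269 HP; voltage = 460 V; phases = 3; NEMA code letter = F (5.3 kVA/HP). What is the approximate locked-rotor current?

1790 A

S_LR = 5.3 × 269 = 1425.7 kVA
I_LR = S_LR/(√3·V_L) = 1425700/(1.732×460) = 1790 A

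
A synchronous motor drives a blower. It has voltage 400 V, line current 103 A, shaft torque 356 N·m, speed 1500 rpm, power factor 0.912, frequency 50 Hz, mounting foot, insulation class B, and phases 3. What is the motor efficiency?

85.9 %

ω = 2π × 1500/60 = 157.1 rad/s; P_out = τω = 356 × 157.1 = 55928 W
P_in = √3·V_L·I_L·cosφ = 1.732 × 400 × 103 × 0.912 = 65079 W
η = P_out / P_in = 55928 / 65079 = 0.859 = 85.9%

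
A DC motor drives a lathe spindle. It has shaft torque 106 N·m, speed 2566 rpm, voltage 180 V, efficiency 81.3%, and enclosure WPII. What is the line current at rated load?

195 A

ω = 2π×2566/60 = 268.7 rad/s; P_out = τω = 106 × 268.7 = 28482 W
P_in = P_out / η = 28482 / 0.813 = 35033 W
I = P_in / V = 35033 / 180 = 195 A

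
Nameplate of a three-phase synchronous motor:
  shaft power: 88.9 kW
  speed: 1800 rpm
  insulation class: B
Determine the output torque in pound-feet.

348 lb·ft

ω = 2π × 1800/60 = 188.5 rad/s
τ = P/ω = 88900/188.5 = 471.6 N·m
In lb·ft: 471.6/1.356 = 348 lb·ft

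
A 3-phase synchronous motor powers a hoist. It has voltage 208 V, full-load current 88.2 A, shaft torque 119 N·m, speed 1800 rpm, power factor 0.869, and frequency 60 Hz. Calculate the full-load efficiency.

81.2 %

ω = 2π × 1800/60 = 188.5 rad/s; P_out = τω = 119 × 188.5 = 22432 W
P_in = √3·V_L·I_L·cosφ = 1.732 × 208 × 88.2 × 0.869 = 27612 W
η = P_out / P_in = 22432 / 27612 = 0.812 = 81.2%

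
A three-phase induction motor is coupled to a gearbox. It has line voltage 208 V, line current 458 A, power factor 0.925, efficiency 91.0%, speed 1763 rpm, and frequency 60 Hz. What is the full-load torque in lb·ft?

555 lb·ft

P_in = √3·V·I·cosφ = 1.732 × 208 × 458 × 0.925 = 152622 W
P_out = η·P_in = 0.91 × 152622 = 138886 W
n = 1763 rpm
ω = 2π×1763/60 = 184.6 rad/s
τ = P_out/ω = 138886/184.6 = 752.4 N·m
In lb·ft: 752.4/1.356 = 555 lb·ft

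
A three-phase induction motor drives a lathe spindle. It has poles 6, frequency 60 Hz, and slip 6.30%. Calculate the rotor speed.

1124 rpm

n_s = 120f/p = 120×60/6 = 1200 rpm
n = n_s(1 − s) = 1200 × (1 − 0.063) = 1124 rpm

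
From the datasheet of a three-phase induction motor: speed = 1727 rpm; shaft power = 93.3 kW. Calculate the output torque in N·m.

516 N·m

ω = 2π × 1727/60 = 180.9 rad/s
τ = P/ω = 93300/180.9 = 516 N·m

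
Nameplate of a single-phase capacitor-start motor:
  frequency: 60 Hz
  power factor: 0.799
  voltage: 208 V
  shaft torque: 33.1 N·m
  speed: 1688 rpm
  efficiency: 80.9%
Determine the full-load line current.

43.5 A

ω = 2π×1688/60 = 176.8 rad/s; P_out = τω = 33.1 × 176.8 = 5852 W
P_in = P_out / η = 5852 / 0.809 = 7234 W
I = P_in / (V·cosφ) = 7234 / (208 × 0.799) = 43.5 A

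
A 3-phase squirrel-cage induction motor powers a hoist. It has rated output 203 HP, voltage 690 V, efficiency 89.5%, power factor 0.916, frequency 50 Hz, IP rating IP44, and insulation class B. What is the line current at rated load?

155 A

P_out = 203 × 746 = 151438 W
P_in = P_out / η = 151438 / 0.895 = 169204 W
I_L = P_in / (√3·V_L·cosφ) = 169204 / (1.732 × 690 × 0.916) = 155 A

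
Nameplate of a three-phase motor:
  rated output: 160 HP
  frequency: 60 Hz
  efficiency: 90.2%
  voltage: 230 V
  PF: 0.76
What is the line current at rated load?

P_out = 160 × 746 = 119360 W
P_in = P_out / η = 119360 / 0.902 = 132328 W
I_L = P_in / (√3·V_L·cosφ) = 132328 / (1.732 × 230 × 0.76) = 437 A

437 A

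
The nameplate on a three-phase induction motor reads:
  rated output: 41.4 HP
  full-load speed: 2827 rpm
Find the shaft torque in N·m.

P_out = 41.4 × 746 = 30884 W
ω = 2π × 2827/60 = 296 rad/s
τ = P_out/ω = 30884/296 = 104 N·m

104 N·m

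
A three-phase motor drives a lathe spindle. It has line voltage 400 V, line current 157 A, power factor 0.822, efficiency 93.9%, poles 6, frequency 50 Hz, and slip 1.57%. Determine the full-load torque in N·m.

P_in = √3·V·I·cosφ = 1.732 × 400 × 157 × 0.822 = 89409 W
P_out = η·P_in = 0.939 × 89409 = 83955 W
n_s = 120×50/6 = 1000 rpm; n = 1000×(1−0.0157) = 984 rpm
ω = 2π×984/60 = 103 rad/s
τ = P_out/ω = 83955/103 = 815 N·m

815 N·m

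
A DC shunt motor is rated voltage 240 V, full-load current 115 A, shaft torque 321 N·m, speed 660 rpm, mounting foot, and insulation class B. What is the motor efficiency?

ω = 2π × 660/60 = 69.12 rad/s; P_out = τω = 321 × 69.12 = 22188 W
P_in = V·I = 240 × 115 = 27600 W
η = P_out / P_in = 22188 / 27600 = 0.804 = 80.4%

80.4 %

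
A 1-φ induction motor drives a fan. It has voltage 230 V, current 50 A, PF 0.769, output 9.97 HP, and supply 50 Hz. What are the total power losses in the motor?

P_in = V·I·cosφ = 230×50×0.769 = 8844 W
P_out = 9.97×746 = 7438 W
Losses = P_in − P_out = 8844 − 7438 = 1406 W

1.41 kW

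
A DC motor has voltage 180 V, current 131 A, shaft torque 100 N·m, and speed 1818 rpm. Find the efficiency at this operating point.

80.7 %

ω = 2π × 1818/60 = 190.4 rad/s; P_out = τω = 100 × 190.4 = 19040 W
P_in = V·I = 180 × 131 = 23580 W
η = P_out / P_in = 19040 / 23580 = 0.807 = 80.7%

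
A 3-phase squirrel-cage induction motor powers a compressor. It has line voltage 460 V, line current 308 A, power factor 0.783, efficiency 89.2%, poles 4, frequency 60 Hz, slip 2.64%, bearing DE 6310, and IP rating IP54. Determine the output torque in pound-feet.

689 lb·ft

P_in = √3·V·I·cosφ = 1.732 × 460 × 308 × 0.783 = 192140 W
P_out = η·P_in = 0.892 × 192140 = 171389 W
n_s = 120×60/4 = 1800 rpm; n = 1800×(1−0.0264) = 1752 rpm
ω = 2π×1752/60 = 183.5 rad/s
τ = P_out/ω = 171389/183.5 = 934 N·m
In lb·ft: 934/1.356 = 689 lb·ft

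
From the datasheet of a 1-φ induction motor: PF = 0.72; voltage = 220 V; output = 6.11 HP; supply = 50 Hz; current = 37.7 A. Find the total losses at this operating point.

P_in = V·I·cosφ = 220×37.7×0.72 = 5972 W
P_out = 6.11×746 = 4558 W
Losses = P_in − P_out = 5972 − 4558 = 1414 W

1.41 kW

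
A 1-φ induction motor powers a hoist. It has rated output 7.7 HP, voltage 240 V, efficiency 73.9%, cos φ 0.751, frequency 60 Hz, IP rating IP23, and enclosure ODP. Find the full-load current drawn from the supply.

43.1 A

P_out = 7.7 × 746 = 5744 W
P_in = P_out / η = 5744 / 0.739 = 7773 W
I = P_in / (V·cosφ) = 7773 / (240 × 0.751) = 43.1 A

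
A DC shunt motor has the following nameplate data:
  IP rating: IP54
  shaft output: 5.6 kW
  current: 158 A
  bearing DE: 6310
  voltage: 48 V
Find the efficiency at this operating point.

73.8 %

P_out = 5.6 kW = 5600 W
P_in = V·I = 48 × 158 = 7584 W
η = P_out / P_in = 5600 / 7584 = 0.738 = 73.8%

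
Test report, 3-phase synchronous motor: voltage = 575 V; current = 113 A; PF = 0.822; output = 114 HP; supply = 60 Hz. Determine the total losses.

7460 W

P_in = √3·V·I·cosφ = 1.732×575×113×0.822 = 92505 W
P_out = 114×746 = 85044 W
Losses = P_in − P_out = 92505 − 85044 = 7461 W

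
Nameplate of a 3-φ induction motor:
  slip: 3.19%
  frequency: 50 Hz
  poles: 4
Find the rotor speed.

1452 rpm

n_s = 120f/p = 120×50/4 = 1500 rpm
n = n_s(1 − s) = 1500 × (1 − 0.0319) = 1452 rpm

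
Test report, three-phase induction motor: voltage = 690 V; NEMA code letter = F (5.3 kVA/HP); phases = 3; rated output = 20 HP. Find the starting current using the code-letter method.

88.7 A

S_LR = 5.3 × 20 = 106 kVA
I_LR = S_LR/(√3·V_L) = 106000/(1.732×690) = 88.7 A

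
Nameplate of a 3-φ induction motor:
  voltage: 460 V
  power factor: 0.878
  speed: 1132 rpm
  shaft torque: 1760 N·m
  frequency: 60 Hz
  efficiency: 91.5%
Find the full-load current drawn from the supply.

326 A

ω = 2π×1132/60 = 118.5 rad/s; P_out = τω = 1760 × 118.5 = 208560 W
P_in = P_out / η = 208560 / 0.915 = 227934 W
I_L = P_in / (√3·V_L·cosφ) = 227934 / (1.732 × 460 × 0.878) = 326 A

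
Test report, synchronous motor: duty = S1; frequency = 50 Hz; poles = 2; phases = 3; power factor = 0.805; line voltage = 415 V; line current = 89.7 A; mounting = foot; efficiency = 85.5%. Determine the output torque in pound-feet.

104 lb·ft

P_in = √3·V·I·cosφ = 1.732 × 415 × 89.7 × 0.805 = 51902 W
P_out = η·P_in = 0.855 × 51902 = 44376 W
n = n_s = 120×50/2 = 3000 rpm (synchronous)
ω = 2π×3000/60 = 314.2 rad/s
τ = P_out/ω = 44376/314.2 = 141.2 N·m
In lb·ft: 141.2/1.356 = 104 lb·ft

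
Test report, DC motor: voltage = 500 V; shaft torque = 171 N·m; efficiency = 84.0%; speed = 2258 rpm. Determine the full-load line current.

ω = 2π×2258/60 = 236.5 rad/s; P_out = τω = 171 × 236.5 = 40442 W
P_in = P_out / η = 40442 / 0.840 = 48145 W
I = P_in / V = 48145 / 500 = 96.3 A

96.3 A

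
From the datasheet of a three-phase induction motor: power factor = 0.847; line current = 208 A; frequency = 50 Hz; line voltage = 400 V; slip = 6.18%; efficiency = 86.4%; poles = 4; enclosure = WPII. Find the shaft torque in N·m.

716 N·m

P_in = √3·V·I·cosφ = 1.732 × 400 × 208 × 0.847 = 122055 W
P_out = η·P_in = 0.864 × 122055 = 105456 W
n_s = 120×50/4 = 1500 rpm; n = 1500×(1−0.0618) = 1407 rpm
ω = 2π×1407/60 = 147.3 rad/s
τ = P_out/ω = 105456/147.3 = 716 N·m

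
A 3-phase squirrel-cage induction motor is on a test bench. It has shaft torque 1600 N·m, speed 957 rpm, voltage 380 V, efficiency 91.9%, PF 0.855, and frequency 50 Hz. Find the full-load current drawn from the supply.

ω = 2π×957/60 = 100.2 rad/s; P_out = τω = 1600 × 100.2 = 160320 W
P_in = P_out / η = 160320 / 0.919 = 174450 W
I_L = P_in / (√3·V_L·cosφ) = 174450 / (1.732 × 380 × 0.855) = 310 A

310 A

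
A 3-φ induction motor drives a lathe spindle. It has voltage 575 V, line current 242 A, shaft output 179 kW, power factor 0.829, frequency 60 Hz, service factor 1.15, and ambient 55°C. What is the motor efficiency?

P_out = 179 kW = 179000 W
P_in = √3·V_L·I_L·cosφ = 1.732 × 575 × 242 × 0.829 = 199795 W
η = P_out / P_in = 179000 / 199795 = 0.896 = 89.6%

89.6 %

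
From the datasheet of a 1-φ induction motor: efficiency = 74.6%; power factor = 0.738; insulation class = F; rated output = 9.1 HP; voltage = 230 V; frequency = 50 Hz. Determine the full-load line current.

P_out = 9.1 × 746 = 6789 W
P_in = P_out / η = 6789 / 0.746 = 9101 W
I = P_in / (V·cosφ) = 9101 / (230 × 0.738) = 53.6 A

53.6 A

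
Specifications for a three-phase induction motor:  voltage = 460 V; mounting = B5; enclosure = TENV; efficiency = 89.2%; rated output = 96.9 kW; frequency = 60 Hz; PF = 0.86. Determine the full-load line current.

159 A

P_out = 96.9 kW = 96900 W
P_in = P_out / η = 96900 / 0.892 = 108632 W
I_L = P_in / (√3·V_L·cosφ) = 108632 / (1.732 × 460 × 0.86) = 159 A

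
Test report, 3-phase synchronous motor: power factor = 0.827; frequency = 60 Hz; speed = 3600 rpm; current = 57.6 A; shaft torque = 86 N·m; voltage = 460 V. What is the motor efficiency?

85.4 %

ω = 2π × 3600/60 = 377 rad/s; P_out = τω = 86 × 377 = 32422 W
P_in = √3·V_L·I_L·cosφ = 1.732 × 460 × 57.6 × 0.827 = 37952 W
η = P_out / P_in = 32422 / 37952 = 0.854 = 85.4%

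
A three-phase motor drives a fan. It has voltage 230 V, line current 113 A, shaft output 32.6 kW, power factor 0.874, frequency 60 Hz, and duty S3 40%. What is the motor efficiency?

P_out = 32.6 kW = 32600 W
P_in = √3·V_L·I_L·cosφ = 1.732 × 230 × 113 × 0.874 = 39343 W
η = P_out / P_in = 32600 / 39343 = 0.829 = 82.9%

82.9 %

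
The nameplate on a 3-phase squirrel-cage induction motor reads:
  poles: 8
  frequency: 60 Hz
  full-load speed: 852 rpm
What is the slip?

n_s = 120f/p = 120×60/8 = 900 rpm
s = (n_s − n)/n_s = (900 − 852)/900 = 0.0533

5.33 %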